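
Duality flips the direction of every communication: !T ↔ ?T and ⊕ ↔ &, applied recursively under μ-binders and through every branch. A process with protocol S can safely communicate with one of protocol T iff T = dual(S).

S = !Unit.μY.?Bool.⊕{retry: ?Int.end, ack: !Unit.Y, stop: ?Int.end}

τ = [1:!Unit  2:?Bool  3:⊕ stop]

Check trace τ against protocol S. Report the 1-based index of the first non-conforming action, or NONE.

[1] !Unit  ok  state: μY.…
[2] ?Bool  ok  state: ⊕{retry: ?Int.end, ack: !Unit.μY.…, stop: ?Int.end}
[3] ⊕ stop  ok  state: ?Int.end
trace exhausted — no violation

NONE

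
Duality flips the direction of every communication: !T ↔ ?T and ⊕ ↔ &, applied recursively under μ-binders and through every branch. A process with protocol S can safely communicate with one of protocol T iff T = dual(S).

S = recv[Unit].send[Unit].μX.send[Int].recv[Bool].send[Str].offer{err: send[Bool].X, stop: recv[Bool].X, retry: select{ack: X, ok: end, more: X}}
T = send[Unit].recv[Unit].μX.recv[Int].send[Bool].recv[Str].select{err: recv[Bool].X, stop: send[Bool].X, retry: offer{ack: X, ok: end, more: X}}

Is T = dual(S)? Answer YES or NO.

recv[Unit] ‖ send[Unit]  ✓
  send[Unit] ‖ recv[Unit]  ✓
    μX ‖ μX  ✓ (μ self-dual)
      send[Int] ‖ recv[Int]  ✓
        recv[Bool] ‖ send[Bool]  ✓
          send[Str] ‖ recv[Str]  ✓
            offer{err,stop,retry} ‖ select{err,stop,retry}  ✓ same labels
              • err:
                send[Bool] ‖ recv[Bool]  ✓
                  X ‖ X  ✓
              • stop:
                recv[Bool] ‖ send[Bool]  ✓
                  X ‖ X  ✓
              • retry:
                select{ack,ok,more} ‖ offer{ack,ok,more}  ✓ same labels
                  • ack:
                    X ‖ X  ✓
                  • ok:
                    end ‖ end  ✓
                  • more:
                    X ‖ X  ✓

YES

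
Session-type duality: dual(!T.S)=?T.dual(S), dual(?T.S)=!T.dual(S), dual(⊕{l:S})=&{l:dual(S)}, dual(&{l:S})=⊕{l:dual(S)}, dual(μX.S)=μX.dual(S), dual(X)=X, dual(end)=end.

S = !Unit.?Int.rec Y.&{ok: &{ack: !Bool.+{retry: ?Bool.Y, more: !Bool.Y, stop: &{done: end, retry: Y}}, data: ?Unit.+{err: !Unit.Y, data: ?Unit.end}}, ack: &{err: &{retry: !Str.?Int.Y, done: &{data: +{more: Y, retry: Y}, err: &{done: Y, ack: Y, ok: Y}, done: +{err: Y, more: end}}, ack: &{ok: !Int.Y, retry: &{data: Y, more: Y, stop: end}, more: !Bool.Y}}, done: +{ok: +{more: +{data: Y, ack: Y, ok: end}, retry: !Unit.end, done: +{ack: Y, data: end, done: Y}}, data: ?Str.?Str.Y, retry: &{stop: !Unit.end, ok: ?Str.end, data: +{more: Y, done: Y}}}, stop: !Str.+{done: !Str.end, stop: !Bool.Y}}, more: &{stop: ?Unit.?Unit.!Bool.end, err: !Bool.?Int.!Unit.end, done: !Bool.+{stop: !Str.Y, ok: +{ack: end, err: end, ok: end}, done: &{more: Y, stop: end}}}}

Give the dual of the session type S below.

!Unit → ?Unit
  ?Int → !Int
    rec Y → rec Y  (μ self-dual)
      &{ok,ack,more} → +{ok,ack,more}  (&→⊕)
        [ok]
          &{ack,data} → +{ack,data}  (&→⊕)
            [ack]
              !Bool → ?Bool
                +{retry,more,stop} → &{retry,more,stop}  (⊕→&)
                  [retry]
                    ?Bool → !Bool
                      dual(Y) = Y
                  [more]
                    !Bool → ?Bool
                      dual(Y) = Y
                  [stop]
                    &{done,retry} → +{done,retry}  (&→⊕)
                      [done]
                        dual(end) = end
                      [retry]
                        dual(Y) = Y
            [data]
              ?Unit → !Unit
                +{err,data} → &{err,data}  (⊕→&)
                  [err]
                    !Unit → ?Unit
                      dual(Y) = Y
                  [data]
                    ?Unit → !Unit
                      dual(end) = end
        [ack]
          &{err,done,stop} → +{err,done,stop}  (&→⊕)
            [err]
              &{retry,done,ack} → +{retry,done,ack}  (&→⊕)
                [retry]
                  !Str → ?Str
                    ?Int → !Int
                      dual(Y) = Y
                [done]
                  &{data,err,done} → +{data,err,done}  (&→⊕)
                    [data]
                      +{more,retry} → &{more,retry}  (⊕→&)
                        [more]
                          dual(Y) = Y
                        [retry]
                          dual(Y) = Y
                    [err]
                      &{done,ack,ok} → +{done,ack,ok}  (&→⊕)
                        [done]
                          dual(Y) = Y
                        [ack]
                          dual(Y) = Y
                        [ok]
                          dual(Y) = Y
                    [done]
                      +{err,more} → &{err,more}  (⊕→&)
                        [err]
                          dual(Y) = Y
                        [more]
                          dual(end) = end
                [ack]
                  &{ok,retry,more} → +{ok,retry,more}  (&→⊕)
                    [ok]
                      !Int → ?Int
                        dual(Y) = Y
                    [retry]
                      &{data,more,stop} → +{data,more,stop}  (&→⊕)
                        [data]
                          dual(Y) = Y
                        [more]
                          dual(Y) = Y
                        [stop]
                          dual(end) = end
                    [more]
                      !Bool → ?Bool
                        dual(Y) = Y
            [done]
              +{ok,data,retry} → &{ok,data,retry}  (⊕→&)
                [ok]
                  +{more,retry,done} → &{more,retry,done}  (⊕→&)
                    [more]
                      +{data,ack,ok} → &{data,ack,ok}  (⊕→&)
                        [data]
                          dual(Y) = Y
                        [ack]
                          dual(Y) = Y
                        [ok]
                          dual(end) = end
                    [retry]
                      !Unit → ?Unit
                        dual(end) = end
                    [done]
                      +{ack,data,done} → &{ack,data,done}  (⊕→&)
                        [ack]
                          dual(Y) = Y
                        [data]
                          dual(end) = end
                        [done]
                          dual(Y) = Y
                [data]
                  ?Str → !Str
                    ?Str → !Str
                      dual(Y) = Y
                [retry]
                  &{stop,ok,data} → +{stop,ok,data}  (&→⊕)
                    [stop]
                      !Unit → ?Unit
                        dual(end) = end
                    [ok]
                      ?Str → !Str
                        dual(end) = end
                    [data]
                      +{more,done} → &{more,done}  (⊕→&)
                        [more]
                          dual(Y) = Y
                        [done]
                          dual(Y) = Y
            [stop]
              !Str → ?Str
                +{done,stop} → &{done,stop}  (⊕→&)
                  [done]
                    !Str → ?Str
                      dual(end) = end
                  [stop]
                    !Bool → ?Bool
                      dual(Y) = Y
        [more]
          &{stop,err,done} → +{stop,err,done}  (&→⊕)
            [stop]
              ?Unit → !Unit
                ?Unit → !Unit
                  !Bool → ?Bool
                    dual(end) = end
            [err]
              !Bool → ?Bool
                ?Int → !Int
                  !Unit → ?Unit
                    dual(end) = end
            [done]
              !Bool → ?Bool
                +{stop,ok,done} → &{stop,ok,done}  (⊕→&)
                  [stop]
                    !Str → ?Str
                      dual(Y) = Y
                  [ok]
                    +{ack,err,ok} → &{ack,err,ok}  (⊕→&)
                      [ack]
                        dual(end) = end
                      [err]
                        dual(end) = end
                      [ok]
                        dual(end) = end
                  [done]
                    &{more,stop} → +{more,stop}  (&→⊕)
                      [more]
                        dual(Y) = Y
                      [stop]
                        dual(end) = end

?Unit.!Int.rec Y.+{ok: +{ack: ?Bool.&{retry: !Bool.Y, more: ?Bool.Y, stop: +{done: end, retry: Y}}, data: !Unit.&{err: ?Unit.Y, data: !Unit.end}}, ack: +{err: +{retry: ?Str.!Int.Y, done: +{data: &{more: Y, retry: Y}, err: +{done: Y, ack: Y, ok: Y}, done: &{err: Y, more: end}}, ack: +{ok: ?Int.Y, retry: +{data: Y, more: Y, stop: end}, more: ?Bool.Y}}, done: &{ok: &{more: &{data: Y, ack: Y, ok: end}, retry: ?Unit.end, done: &{ack: Y, data: end, done: Y}}, data: !Str.!Str.Y, retry: +{stop: ?Unit.end, ok: !Str.end, data: &{more: Y, done: Y}}}, stop: ?Str.&{done: ?Str.end, stop: ?Bool.Y}}, more: +{stop: !Unit.!Unit.?Bool.end, err: ?Bool.!Int.?Unit.end, done: ?Bool.&{stop: ?Str.Y, ok: &{ack: end, err: end, ok: end}, done: +{more: Y, stop: end}}}}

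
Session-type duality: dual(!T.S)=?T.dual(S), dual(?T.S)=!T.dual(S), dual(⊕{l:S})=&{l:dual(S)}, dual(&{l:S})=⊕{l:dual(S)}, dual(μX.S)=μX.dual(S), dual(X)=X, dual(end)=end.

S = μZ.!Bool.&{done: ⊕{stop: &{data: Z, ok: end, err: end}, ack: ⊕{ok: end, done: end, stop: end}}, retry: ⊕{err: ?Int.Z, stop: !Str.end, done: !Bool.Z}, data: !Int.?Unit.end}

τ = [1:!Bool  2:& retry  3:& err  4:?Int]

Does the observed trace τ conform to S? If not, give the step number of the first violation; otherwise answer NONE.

3

@1 !Bool  ok  residual = &{done: ⊕{stop: &{data: μZ.…, ok: end, err: end}, ack: ⊕{ok: end, done: end, stop: end}}, retry: ⊕{err: ?Int.μZ.…, stop: !Str.end, done: !Bool.μZ.…}, data: !Int.?Unit.end}
@2 & retry  ok  residual = ⊕{err: ?Int.μZ.…, stop: !Str.end, done: !Bool.μZ.…}
@3 got & err, protocol expects ⊕ err or ⊕ stop or ⊕ done  ✗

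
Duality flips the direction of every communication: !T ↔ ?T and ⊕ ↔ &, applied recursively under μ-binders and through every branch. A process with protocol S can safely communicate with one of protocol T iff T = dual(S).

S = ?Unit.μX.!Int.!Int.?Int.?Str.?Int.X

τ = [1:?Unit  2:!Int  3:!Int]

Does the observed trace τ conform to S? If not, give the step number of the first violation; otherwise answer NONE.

NONE

step 1: ?Unit  ok  state: μX.…
step 2: !Int  ok  state: !Int.?Int.?Str.?Int.μX.…
step 3: !Int  ok  state: ?Int.?Str.?Int.μX.…
τ conforms to S (length 3)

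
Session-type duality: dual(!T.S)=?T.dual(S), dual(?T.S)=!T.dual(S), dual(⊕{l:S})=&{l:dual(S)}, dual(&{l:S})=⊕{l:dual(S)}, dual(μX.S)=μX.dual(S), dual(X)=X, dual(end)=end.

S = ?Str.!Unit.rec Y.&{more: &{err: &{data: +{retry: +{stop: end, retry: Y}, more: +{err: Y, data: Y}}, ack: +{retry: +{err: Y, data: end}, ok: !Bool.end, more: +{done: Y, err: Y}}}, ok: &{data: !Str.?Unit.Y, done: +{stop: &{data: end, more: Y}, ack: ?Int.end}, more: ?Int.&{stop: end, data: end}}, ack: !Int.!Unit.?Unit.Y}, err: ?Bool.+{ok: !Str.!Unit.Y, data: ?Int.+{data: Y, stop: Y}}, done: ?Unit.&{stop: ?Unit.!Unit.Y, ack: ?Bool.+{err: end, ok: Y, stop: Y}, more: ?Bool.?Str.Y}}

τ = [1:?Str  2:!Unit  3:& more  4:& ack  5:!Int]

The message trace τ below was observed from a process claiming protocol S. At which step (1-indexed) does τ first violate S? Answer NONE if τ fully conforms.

step 1: ?Str  match  now at !Unit.rec Y.…
step 2: !Unit  match  now at rec Y.…
step 3: & more  match  now at &{err: &{data: +{retry: +{stop: end, retry: rec Y.…}, more: +{err: rec Y.…, data: rec Y.…}}, ack: +{retry: +{err: rec Y.…, data: end}, ok: !Bool.end, more: +{done: rec Y.…, err: rec Y.…}}}, ok: &{data: !Str.?Unit.rec Y.…, done: +{stop: &{data: end, more: rec Y.…}, ack: ?Int.end}, more: ?Int.&{stop: end, data: end}}, ack: !Int.!Unit.?Unit.rec Y.…}
step 4: & ack  match  now at !Int.!Unit.?Unit.rec Y.…
step 5: !Int  match  now at !Unit.?Unit.rec Y.…
all 5 steps conform

NONE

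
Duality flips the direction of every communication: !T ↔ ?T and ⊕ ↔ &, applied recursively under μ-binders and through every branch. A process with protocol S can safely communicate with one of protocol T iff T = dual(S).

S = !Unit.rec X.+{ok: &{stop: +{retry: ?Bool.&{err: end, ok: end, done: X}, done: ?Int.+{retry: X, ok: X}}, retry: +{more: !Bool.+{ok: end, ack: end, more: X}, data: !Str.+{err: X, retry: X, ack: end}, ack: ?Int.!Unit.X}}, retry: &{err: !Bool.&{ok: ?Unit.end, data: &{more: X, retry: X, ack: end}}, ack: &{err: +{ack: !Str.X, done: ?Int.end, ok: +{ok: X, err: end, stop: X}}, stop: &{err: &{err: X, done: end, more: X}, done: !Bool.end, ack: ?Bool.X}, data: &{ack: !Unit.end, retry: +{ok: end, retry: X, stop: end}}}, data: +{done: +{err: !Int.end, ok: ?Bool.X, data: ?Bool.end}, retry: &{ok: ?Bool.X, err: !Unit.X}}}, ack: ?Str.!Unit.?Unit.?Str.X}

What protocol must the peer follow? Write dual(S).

?Unit.rec X.&{ok: +{stop: &{retry: !Bool.+{err: end, ok: end, done: X}, done: !Int.&{retry: X, ok: X}}, retry: &{more: ?Bool.&{ok: end, ack: end, more: X}, data: ?Str.&{err: X, retry: X, ack: end}, ack: !Int.?Unit.X}}, retry: +{err: ?Bool.+{ok: !Unit.end, data: +{more: X, retry: X, ack: end}}, ack: +{err: &{ack: ?Str.X, done: !Int.end, ok: &{ok: X, err: end, stop: X}}, stop: +{err: +{err: X, done: end, more: X}, done: ?Bool.end, ack: !Bool.X}, data: +{ack: ?Unit.end, retry: &{ok: end, retry: X, stop: end}}}, data: &{done: &{err: ?Int.end, ok: !Bool.X, data: !Bool.end}, retry: +{ok: !Bool.X, err: ?Unit.X}}}, ack: !Str.?Unit.!Unit.!Str.X}

!Unit ↦ ?Unit
  rec X ↦ rec X  (rec unchanged)
    +{ok,retry,ack} ↦ &{ok,retry,ack}  (⊕→&)
      case ok:
        &{stop,retry} ↦ +{stop,retry}  (external→internal)
          case stop:
            +{retry,done} ↦ &{retry,done}  (⊕→&)
              case retry:
                ?Bool ↦ !Bool
                  &{err,ok,done} ↦ +{err,ok,done}  (external→internal)
                    case err:
                      end self-dual
                    case ok:
                      end self-dual
                    case done:
                      X self-dual
              case done:
                ?Int ↦ !Int
                  +{retry,ok} ↦ &{retry,ok}  (⊕→&)
                    case retry:
                      X self-dual
                    case ok:
                      X self-dual
          case retry:
            +{more,data,ack} ↦ &{more,data,ack}  (⊕→&)
              case more:
                !Bool ↦ ?Bool
                  +{ok,ack,more} ↦ &{ok,ack,more}  (⊕→&)
                    case ok:
                      end self-dual
                    case ack:
                      end self-dual
                    case more:
                      X self-dual
              case data:
                !Str ↦ ?Str
                  +{err,retry,ack} ↦ &{err,retry,ack}  (⊕→&)
                    case err:
                      X self-dual
                    case retry:
                      X self-dual
                    case ack:
                      end self-dual
              case ack:
                ?Int ↦ !Int
                  !Unit ↦ ?Unit
                    X self-dual
      case retry:
        &{err,ack,data} ↦ +{err,ack,data}  (external→internal)
          case err:
            !Bool ↦ ?Bool
              &{ok,data} ↦ +{ok,data}  (external→internal)
                case ok:
                  ?Unit ↦ !Unit
                    end self-dual
                case data:
                  &{more,retry,ack} ↦ +{more,retry,ack}  (external→internal)
                    case more:
                      X self-dual
                    case retry:
                      X self-dual
                    case ack:
                      end self-dual
          case ack:
            &{err,stop,data} ↦ +{err,stop,data}  (external→internal)
              case err:
                +{ack,done,ok} ↦ &{ack,done,ok}  (⊕→&)
                  case ack:
                    !Str ↦ ?Str
                      X self-dual
                  case done:
                    ?Int ↦ !Int
                      end self-dual
                  case ok:
                    +{ok,err,stop} ↦ &{ok,err,stop}  (⊕→&)
                      case ok:
                        X self-dual
                      case err:
                        end self-dual
                      case stop:
                        X self-dual
              case stop:
                &{err,done,ack} ↦ +{err,done,ack}  (external→internal)
                  case err:
                    &{err,done,more} ↦ +{err,done,more}  (external→internal)
                      case err:
                        X self-dual
                      case done:
                        end self-dual
                      case more:
                        X self-dual
                  case done:
                    !Bool ↦ ?Bool
                      end self-dual
                  case ack:
                    ?Bool ↦ !Bool
                      X self-dual
              case data:
                &{ack,retry} ↦ +{ack,retry}  (external→internal)
                  case ack:
                    !Unit ↦ ?Unit
                      end self-dual
                  case retry:
                    +{ok,retry,stop} ↦ &{ok,retry,stop}  (⊕→&)
                      case ok:
                        end self-dual
                      case retry:
                        X self-dual
                      case stop:
                        end self-dual
          case data:
            +{done,retry} ↦ &{done,retry}  (⊕→&)
              case done:
                +{err,ok,data} ↦ &{err,ok,data}  (⊕→&)
                  case err:
                    !Int ↦ ?Int
                      end self-dual
                  case ok:
                    ?Bool ↦ !Bool
                      X self-dual
                  case data:
                    ?Bool ↦ !Bool
                      end self-dual
              case retry:
                &{ok,err} ↦ +{ok,err}  (external→internal)
                  case ok:
                    ?Bool ↦ !Bool
                      X self-dual
                  case err:
                    !Unit ↦ ?Unit
                      X self-dual
      case ack:
        ?Str ↦ !Str
          !Unit ↦ ?Unit
            ?Unit ↦ !Unit
              ?Str ↦ !Str
                X self-dual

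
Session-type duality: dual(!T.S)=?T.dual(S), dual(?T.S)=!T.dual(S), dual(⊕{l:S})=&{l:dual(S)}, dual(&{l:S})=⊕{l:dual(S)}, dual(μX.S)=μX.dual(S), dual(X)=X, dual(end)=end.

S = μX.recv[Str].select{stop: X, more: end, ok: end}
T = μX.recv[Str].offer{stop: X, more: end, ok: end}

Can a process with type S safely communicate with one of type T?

NO

μX | μX  ✓ (μ self-dual)
  recv[Str] | recv[Str]  ✗ same direction on both sides — not dual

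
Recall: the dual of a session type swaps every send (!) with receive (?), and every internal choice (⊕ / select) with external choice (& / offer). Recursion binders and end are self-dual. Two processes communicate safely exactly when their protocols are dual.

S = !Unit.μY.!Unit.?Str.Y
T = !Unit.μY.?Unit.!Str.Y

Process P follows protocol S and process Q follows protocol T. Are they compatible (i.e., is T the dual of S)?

NO

!Unit | !Unit  ✗ same direction on both sides — not dual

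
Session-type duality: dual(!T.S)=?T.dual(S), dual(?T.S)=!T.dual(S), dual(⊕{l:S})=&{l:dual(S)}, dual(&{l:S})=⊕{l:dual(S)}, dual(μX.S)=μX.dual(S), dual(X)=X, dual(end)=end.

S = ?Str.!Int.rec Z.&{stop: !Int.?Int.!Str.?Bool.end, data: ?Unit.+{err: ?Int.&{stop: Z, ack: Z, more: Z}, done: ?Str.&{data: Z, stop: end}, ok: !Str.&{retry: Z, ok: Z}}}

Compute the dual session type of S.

!Str.?Int.rec Z.+{stop: ?Int.!Int.?Str.!Bool.end, data: !Unit.&{err: !Int.+{stop: Z, ack: Z, more: Z}, done: !Str.+{data: Z, stop: end}, ok: ?Str.+{retry: Z, ok: Z}}}

?Str ↦ !Str
  !Int ↦ ?Int
    rec Z ↦ rec Z  (μ self-dual)
      &{stop,data} ↦ +{stop,data}  (offer→select)
        case stop:
          !Int ↦ ?Int
            ?Int ↦ !Int
              !Str ↦ ?Str
                ?Bool ↦ !Bool
                  end ↦ end
        case data:
          ?Unit ↦ !Unit
            +{err,done,ok} ↦ &{err,done,ok}  (⊕→&)
              case err:
                ?Int ↦ !Int
                  &{stop,ack,more} ↦ +{stop,ack,more}  (offer→select)
                    case stop:
                      Z ↦ Z
                    case ack:
                      Z ↦ Z
                    case more:
                      Z ↦ Z
              case done:
                ?Str ↦ !Str
                  &{data,stop} ↦ +{data,stop}  (offer→select)
                    case data:
                      Z ↦ Z
                    case stop:
                      end ↦ end
              case ok:
                !Str ↦ ?Str
                  &{retry,ok} ↦ +{retry,ok}  (offer→select)
                    case retry:
                      Z ↦ Z
                    case ok:
                      Z ↦ Z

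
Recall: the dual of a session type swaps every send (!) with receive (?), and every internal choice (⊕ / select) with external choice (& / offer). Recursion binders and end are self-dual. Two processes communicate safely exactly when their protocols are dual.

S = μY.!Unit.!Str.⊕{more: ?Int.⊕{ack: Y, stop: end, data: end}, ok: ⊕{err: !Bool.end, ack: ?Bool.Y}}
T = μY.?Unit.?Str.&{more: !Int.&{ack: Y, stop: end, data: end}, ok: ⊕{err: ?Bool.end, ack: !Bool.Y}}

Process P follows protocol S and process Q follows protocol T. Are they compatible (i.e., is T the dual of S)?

μY vs μY  ✓ (binder kept)
  !Unit vs ?Unit  ✓
    !Str vs ?Str  ✓
      ⊕{more,ok} vs &{more,ok}  ✓ same labels
        [more]
          ?Int vs !Int  ✓
            ⊕{ack,stop,data} vs &{ack,stop,data}  ✓ same labels
              [ack]
                Y vs Y  ✓
              [stop]
                end vs end  ✓
              [data]
                end vs end  ✓
        [ok]
          ⊕{err,ack} vs ⊕{err,ack}  ✗ choice polarity not flipped — not dual

NO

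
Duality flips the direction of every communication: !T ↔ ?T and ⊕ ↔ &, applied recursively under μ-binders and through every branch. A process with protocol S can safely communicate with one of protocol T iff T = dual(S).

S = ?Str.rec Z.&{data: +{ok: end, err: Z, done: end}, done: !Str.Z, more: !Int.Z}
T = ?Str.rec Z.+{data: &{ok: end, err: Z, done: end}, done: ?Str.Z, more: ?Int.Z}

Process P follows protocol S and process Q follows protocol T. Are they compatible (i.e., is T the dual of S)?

NO

?Str ‖ ?Str  ✗ same direction on both sides — not dual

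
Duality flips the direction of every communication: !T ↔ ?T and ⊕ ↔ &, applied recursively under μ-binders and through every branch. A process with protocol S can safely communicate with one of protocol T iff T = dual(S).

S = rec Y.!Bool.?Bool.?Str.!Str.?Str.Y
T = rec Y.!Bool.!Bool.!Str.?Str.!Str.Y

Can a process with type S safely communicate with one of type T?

rec Y | rec Y  match (binder kept)
  !Bool | !Bool  ✗ same direction on both sides — not dual

NO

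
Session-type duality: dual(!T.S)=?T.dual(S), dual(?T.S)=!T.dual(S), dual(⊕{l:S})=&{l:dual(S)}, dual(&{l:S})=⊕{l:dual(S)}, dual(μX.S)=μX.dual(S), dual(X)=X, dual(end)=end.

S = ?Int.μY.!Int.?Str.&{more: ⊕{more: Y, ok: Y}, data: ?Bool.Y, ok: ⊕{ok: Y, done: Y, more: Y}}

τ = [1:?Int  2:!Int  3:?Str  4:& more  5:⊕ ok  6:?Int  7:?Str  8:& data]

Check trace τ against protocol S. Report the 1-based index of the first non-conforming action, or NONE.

6

step 1: ?Int  match  residual = μY.…
step 2: !Int  match  residual = ?Str.&{more: ⊕{more: μY.…, ok: μY.…}, data: ?Bool.μY.…, ok: ⊕{ok: μY.…, done: μY.…, more: μY.…}}
step 3: ?Str  match  residual = &{more: ⊕{more: μY.…, ok: μY.…}, data: ?Bool.μY.…, ok: ⊕{ok: μY.…, done: μY.…, more: μY.…}}
step 4: & more  match  residual = ⊕{more: μY.…, ok: μY.…}
step 5: ⊕ ok  match  residual = μY.…
step 6: got ?Int, protocol expects !Int  ✗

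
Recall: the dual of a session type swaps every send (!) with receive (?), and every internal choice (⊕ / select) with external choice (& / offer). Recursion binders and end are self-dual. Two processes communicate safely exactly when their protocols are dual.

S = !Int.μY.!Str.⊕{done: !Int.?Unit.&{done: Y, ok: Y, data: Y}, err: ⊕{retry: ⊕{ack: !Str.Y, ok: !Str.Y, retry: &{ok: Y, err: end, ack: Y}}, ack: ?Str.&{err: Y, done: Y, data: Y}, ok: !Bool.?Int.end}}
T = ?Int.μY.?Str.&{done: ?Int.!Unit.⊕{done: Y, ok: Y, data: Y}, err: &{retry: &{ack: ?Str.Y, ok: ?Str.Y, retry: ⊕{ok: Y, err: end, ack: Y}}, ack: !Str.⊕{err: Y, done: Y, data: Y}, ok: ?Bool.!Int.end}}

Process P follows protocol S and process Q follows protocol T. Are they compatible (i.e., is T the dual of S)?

YES

!Int | ?Int  ok
  μY | μY  ok (rec unchanged)
    !Str | ?Str  ok
      ⊕{done,err} | &{done,err}  ok same labels
        [done]
          !Int | ?Int  ok
            ?Unit | !Unit  ok
              &{done,ok,data} | ⊕{done,ok,data}  ok same labels
                [done]
                  Y | Y  ok
                [ok]
                  Y | Y  ok
                [data]
                  Y | Y  ok
        [err]
          ⊕{retry,ack,ok} | &{retry,ack,ok}  ok same labels
            [retry]
              ⊕{ack,ok,retry} | &{ack,ok,retry}  ok same labels
                [ack]
                  !Str | ?Str  ok
                    Y | Y  ok
                [ok]
                  !Str | ?Str  ok
                    Y | Y  ok
                [retry]
                  &{ok,err,ack} | ⊕{ok,err,ack}  ok same labels
                    [ok]
                      Y | Y  ok
                    [err]
                      end | end  ok
                    [ack]
                      Y | Y  ok
            [ack]
              ?Str | !Str  ok
                &{err,done,data} | ⊕{err,done,data}  ok same labels
                  [err]
                    Y | Y  ok
                  [done]
                    Y | Y  ok
                  [data]
                    Y | Y  ok
            [ok]
              !Bool | ?Bool  ok
                ?Int | !Int  ok
                  end | end  ok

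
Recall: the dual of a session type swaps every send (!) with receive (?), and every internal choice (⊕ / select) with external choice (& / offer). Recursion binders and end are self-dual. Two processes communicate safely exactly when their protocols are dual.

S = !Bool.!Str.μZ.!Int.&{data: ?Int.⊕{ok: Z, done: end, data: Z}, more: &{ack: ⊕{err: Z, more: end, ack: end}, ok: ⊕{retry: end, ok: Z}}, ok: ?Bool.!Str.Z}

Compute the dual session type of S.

!Bool ↦ ?Bool
  !Str ↦ ?Str
    μZ ↦ μZ  (rec unchanged)
      !Int ↦ ?Int
        &{data,more,ok} ↦ ⊕{data,more,ok}  (offer→select)
          • data:
            ?Int ↦ !Int
              ⊕{ok,done,data} ↦ &{ok,done,data}  (internal→external)
                • ok:
                  dual(Z) = Z
                • done:
                  dual(end) = end
                • data:
                  dual(Z) = Z
          • more:
            &{ack,ok} ↦ ⊕{ack,ok}  (offer→select)
              • ack:
                ⊕{err,more,ack} ↦ &{err,more,ack}  (internal→external)
                  • err:
                    dual(Z) = Z
                  • more:
                    dual(end) = end
                  • ack:
                    dual(end) = end
              • ok:
                ⊕{retry,ok} ↦ &{retry,ok}  (internal→external)
                  • retry:
                    dual(end) = end
                  • ok:
                    dual(Z) = Z
          • ok:
            ?Bool ↦ !Bool
              !Str ↦ ?Str
                dual(Z) = Z

?Bool.?Str.μZ.?Int.⊕{data: !Int.&{ok: Z, done: end, data: Z}, more: ⊕{ack: &{err: Z, more: end, ack: end}, ok: &{retry: end, ok: Z}}, ok: !Bool.?Str.Z}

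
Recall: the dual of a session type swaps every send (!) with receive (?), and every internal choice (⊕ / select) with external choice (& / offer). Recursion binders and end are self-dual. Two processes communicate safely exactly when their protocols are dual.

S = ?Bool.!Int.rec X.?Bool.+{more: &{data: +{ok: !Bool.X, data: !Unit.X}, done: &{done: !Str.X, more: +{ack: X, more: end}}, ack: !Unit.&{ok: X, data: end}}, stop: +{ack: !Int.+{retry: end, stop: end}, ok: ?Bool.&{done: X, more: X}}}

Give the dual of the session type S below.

!Bool.?Int.rec X.!Bool.&{more: +{data: &{ok: ?Bool.X, data: ?Unit.X}, done: +{done: ?Str.X, more: &{ack: X, more: end}}, ack: ?Unit.+{ok: X, data: end}}, stop: &{ack: ?Int.&{retry: end, stop: end}, ok: !Bool.+{done: X, more: X}}}

?Bool → !Bool
  !Int → ?Int
    rec X → rec X  (rec unchanged)
      ?Bool → !Bool
        +{more,stop} → &{more,stop}  (internal→external)
          • more:
            &{data,done,ack} → +{data,done,ack}  (&→⊕)
              • data:
                +{ok,data} → &{ok,data}  (internal→external)
                  • ok:
                    !Bool → ?Bool
                      dual(X) = X
                  • data:
                    !Unit → ?Unit
                      dual(X) = X
              • done:
                &{done,more} → +{done,more}  (&→⊕)
                  • done:
                    !Str → ?Str
                      dual(X) = X
                  • more:
                    +{ack,more} → &{ack,more}  (internal→external)
                      • ack:
                        dual(X) = X
                      • more:
                        dual(end) = end
              • ack:
                !Unit → ?Unit
                  &{ok,data} → +{ok,data}  (&→⊕)
                    • ok:
                      dual(X) = X
                    • data:
                      dual(end) = end
          • stop:
            +{ack,ok} → &{ack,ok}  (internal→external)
              • ack:
                !Int → ?Int
                  +{retry,stop} → &{retry,stop}  (internal→external)
                    • retry:
                      dual(end) = end
                    • stop:
                      dual(end) = end
              • ok:
                ?Bool → !Bool
                  &{done,more} → +{done,more}  (&→⊕)
                    • done:
                      dual(X) = X
                    • more:
                      dual(X) = X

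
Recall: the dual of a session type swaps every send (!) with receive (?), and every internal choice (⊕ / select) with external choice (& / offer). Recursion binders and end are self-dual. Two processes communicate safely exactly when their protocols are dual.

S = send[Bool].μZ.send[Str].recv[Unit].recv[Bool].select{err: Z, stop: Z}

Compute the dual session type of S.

send[Bool] ↦ recv[Bool]
  μZ ↦ μZ  (binder kept)
    send[Str] ↦ recv[Str]
      recv[Unit] ↦ send[Unit]
        recv[Bool] ↦ send[Bool]
          select{err,stop} ↦ offer{err,stop}  (⊕→&)
            • err:
              Z ↦ Z
            • stop:
              Z ↦ Z

recv[Bool].μZ.recv[Str].send[Unit].send[Bool].offer{err: Z, stop: Z}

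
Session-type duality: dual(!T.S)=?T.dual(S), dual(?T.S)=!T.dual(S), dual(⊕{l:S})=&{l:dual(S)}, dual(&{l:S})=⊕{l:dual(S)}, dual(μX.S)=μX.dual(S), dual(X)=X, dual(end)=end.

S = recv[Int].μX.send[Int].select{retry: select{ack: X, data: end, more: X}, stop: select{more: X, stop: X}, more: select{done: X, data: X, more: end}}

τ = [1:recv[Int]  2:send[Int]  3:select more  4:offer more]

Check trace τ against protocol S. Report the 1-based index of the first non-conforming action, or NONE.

4

@1 recv[Int]  match  state: μX.…
@2 send[Int]  match  state: select{retry: select{ack: μX.…, data: end, more: μX.…}, stop: select{more: μX.…, stop: μX.…}, more: select{done: μX.…, data: μX.…, more: end}}
@3 select more  match  state: select{done: μX.…, data: μX.…, more: end}
@4 got offer more, protocol expects select done or select data or select more  ✗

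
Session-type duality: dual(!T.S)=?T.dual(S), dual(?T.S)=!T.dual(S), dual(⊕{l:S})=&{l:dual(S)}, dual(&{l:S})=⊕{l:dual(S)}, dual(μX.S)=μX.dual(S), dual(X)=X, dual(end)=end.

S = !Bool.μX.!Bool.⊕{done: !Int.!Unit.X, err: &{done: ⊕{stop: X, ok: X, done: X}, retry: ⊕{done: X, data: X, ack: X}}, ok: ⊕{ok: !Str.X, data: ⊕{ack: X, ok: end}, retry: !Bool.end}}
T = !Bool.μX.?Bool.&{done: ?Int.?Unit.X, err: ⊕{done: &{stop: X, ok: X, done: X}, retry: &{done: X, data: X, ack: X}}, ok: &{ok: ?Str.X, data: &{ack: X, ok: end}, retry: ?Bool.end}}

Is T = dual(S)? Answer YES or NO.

!Bool vs !Bool  ✗ same direction on both sides — not dual

NO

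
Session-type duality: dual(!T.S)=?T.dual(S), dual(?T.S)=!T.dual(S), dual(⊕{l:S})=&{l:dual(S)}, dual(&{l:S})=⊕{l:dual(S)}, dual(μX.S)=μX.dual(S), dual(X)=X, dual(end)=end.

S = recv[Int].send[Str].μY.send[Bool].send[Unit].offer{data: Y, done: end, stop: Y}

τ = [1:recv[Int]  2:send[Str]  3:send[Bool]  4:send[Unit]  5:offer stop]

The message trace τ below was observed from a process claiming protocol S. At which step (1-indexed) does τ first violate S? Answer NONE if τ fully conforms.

NONE

@1 recv[Int]  ✓  now at send[Str].μY.…
@2 send[Str]  ✓  now at μY.…
@3 send[Bool]  ✓  now at send[Unit].offer{data: μY.…, done: end, stop: μY.…}
@4 send[Unit]  ✓  now at offer{data: μY.…, done: end, stop: μY.…}
@5 offer stop  ✓  now at μY.…
trace exhausted — no violation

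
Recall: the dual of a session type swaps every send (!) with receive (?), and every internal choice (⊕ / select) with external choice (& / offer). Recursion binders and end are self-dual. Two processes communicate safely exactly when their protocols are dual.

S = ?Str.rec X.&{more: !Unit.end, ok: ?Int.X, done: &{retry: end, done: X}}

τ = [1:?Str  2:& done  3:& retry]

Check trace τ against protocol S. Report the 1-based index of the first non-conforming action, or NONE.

NONE

@1 ?Str  match  cont: rec X.…
@2 & done  match  cont: &{retry: end, done: rec X.…}
@3 & retry  match  cont: end
trace exhausted — no violation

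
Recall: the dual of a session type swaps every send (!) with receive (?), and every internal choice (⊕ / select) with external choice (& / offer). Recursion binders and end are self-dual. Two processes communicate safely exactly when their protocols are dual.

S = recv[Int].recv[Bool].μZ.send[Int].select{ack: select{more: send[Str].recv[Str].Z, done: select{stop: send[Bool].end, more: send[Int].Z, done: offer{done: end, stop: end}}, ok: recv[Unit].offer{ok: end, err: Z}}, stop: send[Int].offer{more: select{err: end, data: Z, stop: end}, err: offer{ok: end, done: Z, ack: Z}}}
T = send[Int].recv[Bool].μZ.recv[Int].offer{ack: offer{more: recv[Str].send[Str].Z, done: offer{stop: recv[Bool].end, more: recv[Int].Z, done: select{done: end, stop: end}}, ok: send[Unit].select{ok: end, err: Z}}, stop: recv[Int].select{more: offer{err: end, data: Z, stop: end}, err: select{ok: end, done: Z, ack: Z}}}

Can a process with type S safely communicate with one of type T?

NO

recv[Int] | send[Int]  match
  recv[Bool] | recv[Bool]  ✗ same direction on both sides — not dual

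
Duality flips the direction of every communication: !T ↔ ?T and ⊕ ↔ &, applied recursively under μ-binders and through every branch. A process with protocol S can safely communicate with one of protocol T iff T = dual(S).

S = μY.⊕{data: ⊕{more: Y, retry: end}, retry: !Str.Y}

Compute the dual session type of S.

μY = μY  (rec unchanged)
  ⊕{data,retry} = &{data,retry}  (internal→external)
    • data:
      ⊕{more,retry} = &{more,retry}  (internal→external)
        • more:
          Y ↦ Y
        • retry:
          end ↦ end
    • retry:
      !Str = ?Str
        Y ↦ Y

μY.&{data: &{more: Y, retry: end}, retry: ?Str.Y}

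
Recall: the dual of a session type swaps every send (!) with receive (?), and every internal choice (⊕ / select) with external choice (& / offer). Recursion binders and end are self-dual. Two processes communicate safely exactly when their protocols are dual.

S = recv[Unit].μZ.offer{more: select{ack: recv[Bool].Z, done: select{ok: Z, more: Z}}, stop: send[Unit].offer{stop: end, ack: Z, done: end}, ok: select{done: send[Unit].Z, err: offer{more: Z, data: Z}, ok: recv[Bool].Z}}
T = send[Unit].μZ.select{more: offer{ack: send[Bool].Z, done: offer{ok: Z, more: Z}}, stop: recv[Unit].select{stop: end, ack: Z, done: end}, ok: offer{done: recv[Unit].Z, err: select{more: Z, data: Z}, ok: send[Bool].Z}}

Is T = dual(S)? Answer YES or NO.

recv[Unit] | send[Unit]  ok
  μZ | μZ  ok (μ self-dual)
    offer{more,stop,ok} | select{more,stop,ok}  ok same labels
      • more:
        select{ack,done} | offer{ack,done}  ok same labels
          • ack:
            recv[Bool] | send[Bool]  ok
              Z | Z  ok
          • done:
            select{ok,more} | offer{ok,more}  ok same labels
              • ok:
                Z | Z  ok
              • more:
                Z | Z  ok
      • stop:
        send[Unit] | recv[Unit]  ok
          offer{stop,ack,done} | select{stop,ack,done}  ok same labels
            • stop:
              end | end  ok
            • ack:
              Z | Z  ok
            • done:
              end | end  ok
      • ok:
        select{done,err,ok} | offer{done,err,ok}  ok same labels
          • done:
            send[Unit] | recv[Unit]  ok
              Z | Z  ok
          • err:
            offer{more,data} | select{more,data}  ok same labels
              • more:
                Z | Z  ok
              • data:
                Z | Z  ok
          • ok:
            recv[Bool] | send[Bool]  ok
              Z | Z  ok

YES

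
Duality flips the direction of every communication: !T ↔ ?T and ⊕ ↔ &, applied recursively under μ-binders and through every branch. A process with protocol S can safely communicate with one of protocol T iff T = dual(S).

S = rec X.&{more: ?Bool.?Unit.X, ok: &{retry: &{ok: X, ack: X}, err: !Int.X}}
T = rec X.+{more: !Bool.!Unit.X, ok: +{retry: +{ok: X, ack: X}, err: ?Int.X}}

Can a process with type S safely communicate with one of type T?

rec X ‖ rec X  ok (rec unchanged)
  &{more,ok} ‖ +{more,ok}  ok label sets agree
    • more:
      ?Bool ‖ !Bool  ok
        ?Unit ‖ !Unit  ok
          X ‖ X  ok
    • ok:
      &{retry,err} ‖ +{retry,err}  ok label sets agree
        • retry:
          &{ok,ack} ‖ +{ok,ack}  ok label sets agree
            • ok:
              X ‖ X  ok
            • ack:
              X ‖ X  ok
        • err:
          !Int ‖ ?Int  ok
            X ‖ X  ok

YES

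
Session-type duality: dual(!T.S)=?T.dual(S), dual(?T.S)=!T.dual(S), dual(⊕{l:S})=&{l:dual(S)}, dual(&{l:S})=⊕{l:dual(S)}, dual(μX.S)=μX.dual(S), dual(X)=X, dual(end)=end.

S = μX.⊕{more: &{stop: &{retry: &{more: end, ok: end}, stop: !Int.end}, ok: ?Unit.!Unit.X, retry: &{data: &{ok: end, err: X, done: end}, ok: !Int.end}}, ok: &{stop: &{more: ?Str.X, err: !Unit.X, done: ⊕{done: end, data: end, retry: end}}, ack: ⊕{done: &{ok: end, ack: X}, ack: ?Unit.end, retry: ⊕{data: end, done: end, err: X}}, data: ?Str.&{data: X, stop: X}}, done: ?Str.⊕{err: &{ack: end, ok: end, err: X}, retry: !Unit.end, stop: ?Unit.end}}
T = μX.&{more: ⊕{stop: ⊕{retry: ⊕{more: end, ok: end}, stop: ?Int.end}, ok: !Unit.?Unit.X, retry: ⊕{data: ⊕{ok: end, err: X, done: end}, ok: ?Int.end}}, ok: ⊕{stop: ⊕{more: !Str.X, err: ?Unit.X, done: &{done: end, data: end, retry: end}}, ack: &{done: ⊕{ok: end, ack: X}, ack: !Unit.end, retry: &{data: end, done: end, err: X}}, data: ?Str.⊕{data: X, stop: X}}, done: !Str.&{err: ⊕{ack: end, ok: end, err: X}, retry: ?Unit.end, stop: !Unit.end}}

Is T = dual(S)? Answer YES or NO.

NO

μX ‖ μX  ✓ (rec unchanged)
  ⊕{more,ok,done} ‖ &{more,ok,done}  ✓ same labels
    [more]
      &{stop,ok,retry} ‖ ⊕{stop,ok,retry}  ✓ same labels
        [stop]
          &{retry,stop} ‖ ⊕{retry,stop}  ✓ same labels
            [retry]
              &{more,ok} ‖ ⊕{more,ok}  ✓ same labels
                [more]
                  end ‖ end  ✓
                [ok]
                  end ‖ end  ✓
            [stop]
              !Int ‖ ?Int  ✓
                end ‖ end  ✓
        [ok]
          ?Unit ‖ !Unit  ✓
            !Unit ‖ ?Unit  ✓
              X ‖ X  ✓
        [retry]
          &{data,ok} ‖ ⊕{data,ok}  ✓ same labels
            [data]
              &{ok,err,done} ‖ ⊕{ok,err,done}  ✓ same labels
                [ok]
                  end ‖ end  ✓
                [err]
                  X ‖ X  ✓
                [done]
                  end ‖ end  ✓
            [ok]
              !Int ‖ ?Int  ✓
                end ‖ end  ✓
    [ok]
      &{stop,ack,data} ‖ ⊕{stop,ack,data}  ✓ same labels
        [stop]
          &{more,err,done} ‖ ⊕{more,err,done}  ✓ same labels
            [more]
              ?Str ‖ !Str  ✓
                X ‖ X  ✓
            [err]
              !Unit ‖ ?Unit  ✓
                X ‖ X  ✓
            [done]
              ⊕{done,data,retry} ‖ &{done,data,retry}  ✓ same labels
                [done]
                  end ‖ end  ✓
                [data]
                  end ‖ end  ✓
                [retry]
                  end ‖ end  ✓
        [ack]
          ⊕{done,ack,retry} ‖ &{done,ack,retry}  ✓ same labels
            [done]
              &{ok,ack} ‖ ⊕{ok,ack}  ✓ same labels
                [ok]
                  end ‖ end  ✓
                [ack]
                  X ‖ X  ✓
            [ack]
              ?Unit ‖ !Unit  ✓
                end ‖ end  ✓
            [retry]
              ⊕{data,done,err} ‖ &{data,done,err}  ✓ same labels
                [data]
                  end ‖ end  ✓
                [done]
                  end ‖ end  ✓
                [err]
                  X ‖ X  ✓
        [data]
          ?Str ‖ ?Str  ✗ same direction on both sides — not dual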